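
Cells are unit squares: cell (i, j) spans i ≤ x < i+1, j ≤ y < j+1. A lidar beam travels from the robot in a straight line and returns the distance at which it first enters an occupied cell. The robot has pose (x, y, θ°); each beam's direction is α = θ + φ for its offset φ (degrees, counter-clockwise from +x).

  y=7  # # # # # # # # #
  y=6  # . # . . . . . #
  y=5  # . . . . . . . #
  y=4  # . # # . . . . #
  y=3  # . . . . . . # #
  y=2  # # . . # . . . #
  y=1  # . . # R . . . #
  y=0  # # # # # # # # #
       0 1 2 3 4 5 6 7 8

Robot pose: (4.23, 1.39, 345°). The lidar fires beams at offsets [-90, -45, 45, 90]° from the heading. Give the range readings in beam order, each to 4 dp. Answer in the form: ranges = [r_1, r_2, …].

beam 1: φ=-90°, α=255°
  direction (-0.2588, -0.9659); cell (4,1); t to first gridline: x 0.8887, y 0.4038 (then +3.8637 / +1.0353)
    (4,0) via y @ 0.4038  # hit
  → r_1 = 0.4038
beam 2: φ=-45°, α=300°
  direction (0.5000, -0.8660); cell (4,1); t to first gridline: x 1.5400, y 0.4503 (then +2.0000 / +1.1547)
    (4,0) via y @ 0.4503  # hit
  → r_2 = 0.4503
beam 3: φ=45°, α=30°
  direction (0.8660, 0.5000); cell (4,1); t to first gridline: x 0.8891, y 1.2200 (then +1.1547 / +2.0000)
    (5,1) via x @ 0.8891
    (5,2) via y @ 1.2200
    (6,2) via x @ 2.0438
    (7,2) via x @ 3.1985
    (7,3) via y @ 3.2200  # hit
  → r_3 = 3.2200
beam 4: φ=90°, α=75°
  direction (0.2588, 0.9659); cell (4,1); t to first gridline: x 2.9751, y 0.6315 (then +3.8637 / +1.0353)
    (4,2) via y @ 0.6315  # hit
  → r_4 = 0.6315

ranges = [0.4038, 0.4503, 3.2200, 0.6315]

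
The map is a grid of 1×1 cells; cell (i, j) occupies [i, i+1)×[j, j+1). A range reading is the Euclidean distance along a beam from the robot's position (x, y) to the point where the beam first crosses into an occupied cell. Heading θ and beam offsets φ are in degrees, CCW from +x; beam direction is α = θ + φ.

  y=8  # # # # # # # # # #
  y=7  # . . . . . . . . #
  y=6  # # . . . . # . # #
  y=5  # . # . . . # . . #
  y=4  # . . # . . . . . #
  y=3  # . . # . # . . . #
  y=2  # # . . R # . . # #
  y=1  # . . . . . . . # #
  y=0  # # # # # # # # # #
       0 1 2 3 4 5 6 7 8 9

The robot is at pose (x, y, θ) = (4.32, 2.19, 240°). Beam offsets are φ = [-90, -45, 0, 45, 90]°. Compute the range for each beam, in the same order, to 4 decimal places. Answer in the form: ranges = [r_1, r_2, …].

beam 1: φ=-90°, α=150°
  dir = (cos 150°, sin 150°) = (-0.8660, 0.5000); from cell (4,2)
  next x-line at t=0.3695, next y-line at t=1.6200; Δt_x=1.1547, Δt_y=2.0000
    x: enter (3,2) at t=0.3695
    x: enter (2,2) at t=1.5242
    y: enter (2,3) at t=1.6200
    x: enter (1,3) at t=2.6789
    y: enter (1,4) at t=3.6200
    x: enter (0,4) at t=3.8336 ← occupied
  → r_1 = 3.8336
beam 2: φ=-45°, α=195°
  dir = (cos 195°, sin 195°) = (-0.9659, -0.2588); from cell (4,2)
  next x-line at t=0.3313, next y-line at t=0.7341; Δt_x=1.0353, Δt_y=3.8637
    x: enter (3,2) at t=0.3313
    y: enter (3,1) at t=0.7341
    x: enter (2,1) at t=1.3666
    x: enter (1,1) at t=2.4018
    x: enter (0,1) at t=3.4371 ← occupied
  → r_2 = 3.4371
beam 3: φ=0°, α=240°
  dir = (cos 240°, sin 240°) = (-0.5000, -0.8660); from cell (4,2)
  next x-line at t=0.6400, next y-line at t=0.2194; Δt_x=2.0000, Δt_y=1.1547
    y: enter (4,1) at t=0.2194
    x: enter (3,1) at t=0.6400
    y: enter (3,0) at t=1.3741 ← occupied
  → r_3 = 1.3741
beam 4: φ=45°, α=285°
  dir = (cos 285°, sin 285°) = (0.2588, -0.9659); from cell (4,2)
  next x-line at t=2.6273, next y-line at t=0.1967; Δt_x=3.8637, Δt_y=1.0353
    y: enter (4,1) at t=0.1967
    y: enter (4,0) at t=1.2320 ← occupied
  → r_4 = 1.2320
beam 5: φ=90°, α=330°
  dir = (cos 330°, sin 330°) = (0.8660, -0.5000); from cell (4,2)
  next x-line at t=0.7852, next y-line at t=0.3800; Δt_x=1.1547, Δt_y=2.0000
    y: enter (4,1) at t=0.3800
    x: enter (5,1) at t=0.7852
    x: enter (6,1) at t=1.9399
    y: enter (6,0) at t=2.3800 ← occupied
  → r_5 = 2.3800

ranges = [3.8336, 3.4371, 1.3741, 1.2320, 2.3800]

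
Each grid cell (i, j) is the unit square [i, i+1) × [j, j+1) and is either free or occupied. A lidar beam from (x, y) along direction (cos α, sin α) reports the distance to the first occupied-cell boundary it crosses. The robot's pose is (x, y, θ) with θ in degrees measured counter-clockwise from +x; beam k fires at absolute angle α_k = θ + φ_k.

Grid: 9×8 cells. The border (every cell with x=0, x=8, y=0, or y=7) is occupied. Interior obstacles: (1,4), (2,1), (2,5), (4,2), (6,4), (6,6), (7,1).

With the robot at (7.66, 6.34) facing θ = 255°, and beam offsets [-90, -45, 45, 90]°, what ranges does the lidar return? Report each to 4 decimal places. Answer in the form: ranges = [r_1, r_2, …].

ranges = [0.6833, 7.6903, 0.6800, 0.3520]

beam 1: φ=-90°, α=165°
  cosα=-0.9659 sinα=0.2588 | (7,6) | tMaxX 0.6833 tMaxY 2.5500 | tΔX 1.0353 tΔY 3.8637
    t=0.6833 [x] (6,6) — stop
  → r_1 = 0.6833
beam 2: φ=-45°, α=210°
  cosα=-0.8660 sinα=-0.5000 | (7,6) | tMaxX 0.7621 tMaxY 0.6800 | tΔX 1.1547 tΔY 2.0000
    t=0.6800 [y] (7,5)
    t=0.7621 [x] (6,5)
    t=1.9168 [x] (5,5)
    t=2.6800 [y] (5,4)
    t=3.0715 [x] (4,4)
    t=4.2262 [x] (3,4)
    t=4.6800 [y] (3,3)
    t=5.3809 [x] (2,3)
    t=6.5356 [x] (1,3)
    t=6.6800 [y] (1,2)
    t=7.6903 [x] (0,2) — stop
  → r_2 = 7.6903
beam 3: φ=45°, α=300°
  cosα=0.5000 sinα=-0.8660 | (7,6) | tMaxX 0.6800 tMaxY 0.3926 | tΔX 2.0000 tΔY 1.1547
    t=0.3926 [y] (7,5)
    t=0.6800 [x] (8,5) — stop
  → r_3 = 0.6800
beam 4: φ=90°, α=345°
  cosα=0.9659 sinα=-0.2588 | (7,6) | tMaxX 0.3520 tMaxY 1.3137 | tΔX 1.0353 tΔY 3.8637
    t=0.3520 [x] (8,6) — stop
  → r_4 = 0.3520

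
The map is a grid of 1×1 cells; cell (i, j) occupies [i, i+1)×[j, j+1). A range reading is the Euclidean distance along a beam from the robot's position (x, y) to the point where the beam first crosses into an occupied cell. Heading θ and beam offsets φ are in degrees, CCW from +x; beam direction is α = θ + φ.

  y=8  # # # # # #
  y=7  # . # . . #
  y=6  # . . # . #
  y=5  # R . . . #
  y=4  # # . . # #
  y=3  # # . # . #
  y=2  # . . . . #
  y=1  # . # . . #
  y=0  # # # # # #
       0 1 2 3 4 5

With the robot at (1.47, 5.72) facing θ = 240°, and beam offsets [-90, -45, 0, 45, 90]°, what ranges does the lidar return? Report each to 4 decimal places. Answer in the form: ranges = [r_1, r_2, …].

ranges = [0.5427, 0.4866, 0.8314, 0.7454, 2.9214]

beam 1: φ=-90°, α=150°
  direction (-0.8660, 0.5000); cell (1,5); t to first gridline: x 0.5427, y 0.5600 (then +1.1547 / +2.0000)
    (0,5) via x @ 0.5427  # hit
  → r_1 = 0.5427
beam 2: φ=-45°, α=195°
  direction (-0.9659, -0.2588); cell (1,5); t to first gridline: x 0.4866, y 2.7819 (then +1.0353 / +3.8637)
    (0,5) via x @ 0.4866  # hit
  → r_2 = 0.4866
beam 3: φ=0°, α=240°
  direction (-0.5000, -0.8660); cell (1,5); t to first gridline: x 0.9400, y 0.8314 (then +2.0000 / +1.1547)
    (1,4) via y @ 0.8314  # hit
  → r_3 = 0.8314
beam 4: φ=45°, α=285°
  direction (0.2588, -0.9659); cell (1,5); t to first gridline: x 2.0478, y 0.7454 (then +3.8637 / +1.0353)
    (1,4) via y @ 0.7454  # hit
  → r_4 = 0.7454
beam 5: φ=90°, α=330°
  direction (0.8660, -0.5000); cell (1,5); t to first gridline: x 0.6120, y 1.4400 (then +1.1547 / +2.0000)
    (2,5) via x @ 0.6120
    (2,4) via y @ 1.4400
    (3,4) via x @ 1.7667
    (4,4) via x @ 2.9214  # hit
  → r_5 = 2.9214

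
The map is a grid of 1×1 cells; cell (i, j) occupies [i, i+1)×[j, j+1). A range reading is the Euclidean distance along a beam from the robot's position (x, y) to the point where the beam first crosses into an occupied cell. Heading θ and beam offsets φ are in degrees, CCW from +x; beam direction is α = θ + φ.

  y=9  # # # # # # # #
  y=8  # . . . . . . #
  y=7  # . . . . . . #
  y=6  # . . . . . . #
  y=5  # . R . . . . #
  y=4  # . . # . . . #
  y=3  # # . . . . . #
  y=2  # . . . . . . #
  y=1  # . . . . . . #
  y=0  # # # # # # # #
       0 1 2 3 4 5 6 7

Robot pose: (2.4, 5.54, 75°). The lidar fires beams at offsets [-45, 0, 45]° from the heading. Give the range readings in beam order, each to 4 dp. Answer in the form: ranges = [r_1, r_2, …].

ranges = [5.3116, 3.5821, 2.8000]

beam 1: φ=-45°, α=30°
  d=(0.8660,0.5000)  start (2,5)  tX=0.6928 tY=0.9200  stride 1/|dx|=1.1547 1/|dy|=2.0000
    cross x-line → (3,5), t=0.6928
    cross y-line → (3,6), t=0.9200
    cross x-line → (4,6), t=1.8475
    cross y-line → (4,7), t=2.9200
    cross x-line → (5,7), t=3.0022
    cross x-line → (6,7), t=4.1569
    cross y-line → (6,8), t=4.9200
    cross x-line → (7,8), t=5.3116 (wall)
  → r_1 = 5.3116
beam 2: φ=0°, α=75°
  d=(0.2588,0.9659)  start (2,5)  tX=2.3182 tY=0.4762  stride 1/|dx|=3.8637 1/|dy|=1.0353
    cross y-line → (2,6), t=0.4762
    cross y-line → (2,7), t=1.5115
    cross x-line → (3,7), t=2.3182
    cross y-line → (3,8), t=2.5468
    cross y-line → (3,9), t=3.5821 (wall)
  → r_2 = 3.5821
beam 3: φ=45°, α=120°
  d=(-0.5000,0.8660)  start (2,5)  tX=0.8000 tY=0.5312  stride 1/|dx|=2.0000 1/|dy|=1.1547
    cross y-line → (2,6), t=0.5312
    cross x-line → (1,6), t=0.8000
    cross y-line → (1,7), t=1.6859
    cross x-line → (0,7), t=2.8000 (wall)
  → r_3 = 2.8000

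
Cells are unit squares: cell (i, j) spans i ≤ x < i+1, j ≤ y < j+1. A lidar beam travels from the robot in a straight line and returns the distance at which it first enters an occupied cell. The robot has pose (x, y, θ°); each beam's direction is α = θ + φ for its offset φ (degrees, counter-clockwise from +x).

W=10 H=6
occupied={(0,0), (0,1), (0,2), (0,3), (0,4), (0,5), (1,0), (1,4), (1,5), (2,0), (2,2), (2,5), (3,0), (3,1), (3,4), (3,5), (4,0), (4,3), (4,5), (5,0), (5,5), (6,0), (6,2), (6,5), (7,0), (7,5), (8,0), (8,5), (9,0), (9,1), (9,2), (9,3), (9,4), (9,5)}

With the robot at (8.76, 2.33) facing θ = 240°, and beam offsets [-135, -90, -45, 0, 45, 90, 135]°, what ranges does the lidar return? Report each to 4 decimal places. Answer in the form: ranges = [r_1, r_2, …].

ranges = [2.7642, 5.3400, 4.9279, 1.5358, 0.9273, 0.2771, 0.2485]

beam 1: φ=-135°, α=105°
  direction (-0.2588, 0.9659); cell (8,2); t to first gridline: x 2.9364, y 0.6936 (then +3.8637 / +1.0353)
    (8,3) via y @ 0.6936
    (8,4) via y @ 1.7289
    (8,5) via y @ 2.7642  # hit
  → r_1 = 2.7642
beam 2: φ=-90°, α=150°
  direction (-0.8660, 0.5000); cell (8,2); t to first gridline: x 0.8776, y 1.3400 (then +1.1547 / +2.0000)
    (7,2) via x @ 0.8776
    (7,3) via y @ 1.3400
    (6,3) via x @ 2.0323
    (5,3) via x @ 3.1870
    (5,4) via y @ 3.3400
    (4,4) via x @ 4.3417
    (4,5) via y @ 5.3400  # hit
  → r_2 = 5.3400
beam 3: φ=-45°, α=195°
  direction (-0.9659, -0.2588); cell (8,2); t to first gridline: x 0.7868, y 1.2750 (then +1.0353 / +3.8637)
    (7,2) via x @ 0.7868
    (7,1) via y @ 1.2750
    (6,1) via x @ 1.8221
    (5,1) via x @ 2.8574
    (4,1) via x @ 3.8926
    (3,1) via x @ 4.9279  # hit
  → r_3 = 4.9279
beam 4: φ=0°, α=240°
  direction (-0.5000, -0.8660); cell (8,2); t to first gridline: x 1.5200, y 0.3811 (then +2.0000 / +1.1547)
    (8,1) via y @ 0.3811
    (7,1) via x @ 1.5200
    (7,0) via y @ 1.5358  # hit
  → r_4 = 1.5358
beam 5: φ=45°, α=285°
  direction (0.2588, -0.9659); cell (8,2); t to first gridline: x 0.9273, y 0.3416 (then +3.8637 / +1.0353)
    (8,1) via y @ 0.3416
    (9,1) via x @ 0.9273  # hit
  → r_5 = 0.9273
beam 6: φ=90°, α=330°
  direction (0.8660, -0.5000); cell (8,2); t to first gridline: x 0.2771, y 0.6600 (then +1.1547 / +2.0000)
    (9,2) via x @ 0.2771  # hit
  → r_6 = 0.2771
beam 7: φ=135°, α=15°
  direction (0.9659, 0.2588); cell (8,2); t to first gridline: x 0.2485, y 2.5887 (then +1.0353 / +3.8637)
    (9,2) via x @ 0.2485  # hit
  → r_7 = 0.2485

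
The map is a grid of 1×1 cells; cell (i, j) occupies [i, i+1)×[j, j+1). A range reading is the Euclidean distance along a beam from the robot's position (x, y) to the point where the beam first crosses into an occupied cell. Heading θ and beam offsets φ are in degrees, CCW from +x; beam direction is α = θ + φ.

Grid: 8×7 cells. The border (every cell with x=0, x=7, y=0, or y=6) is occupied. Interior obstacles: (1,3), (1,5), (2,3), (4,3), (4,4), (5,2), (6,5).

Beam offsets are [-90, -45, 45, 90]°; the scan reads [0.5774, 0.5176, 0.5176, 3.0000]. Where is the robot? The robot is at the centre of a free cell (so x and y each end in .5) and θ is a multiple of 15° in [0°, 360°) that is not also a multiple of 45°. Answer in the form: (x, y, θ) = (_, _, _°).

(x, y, θ) = (6.5, 4.5, 60°)

The pose lattice has 23·16 = 368 candidates. Test each by forward raycasting.
  (5.5, 5.5, 255°): beam 1 = 1.9319 ≠ 0.5774 ✗
  (6.5, 2.5, 195°): beam 1 = 3.6235 ≠ 0.5774 ✗
  (3.5, 2.5, 255°): beam 1 = 1.9319 ≠ 0.5774 ✗
  …
  (6.5, 4.5, 60°): r_1=0.5774, r_2=0.5176, r_3=0.5176, r_4=3.0000 — all match ✓
Unique over the lattice → pose = (6.5, 4.5, 60°).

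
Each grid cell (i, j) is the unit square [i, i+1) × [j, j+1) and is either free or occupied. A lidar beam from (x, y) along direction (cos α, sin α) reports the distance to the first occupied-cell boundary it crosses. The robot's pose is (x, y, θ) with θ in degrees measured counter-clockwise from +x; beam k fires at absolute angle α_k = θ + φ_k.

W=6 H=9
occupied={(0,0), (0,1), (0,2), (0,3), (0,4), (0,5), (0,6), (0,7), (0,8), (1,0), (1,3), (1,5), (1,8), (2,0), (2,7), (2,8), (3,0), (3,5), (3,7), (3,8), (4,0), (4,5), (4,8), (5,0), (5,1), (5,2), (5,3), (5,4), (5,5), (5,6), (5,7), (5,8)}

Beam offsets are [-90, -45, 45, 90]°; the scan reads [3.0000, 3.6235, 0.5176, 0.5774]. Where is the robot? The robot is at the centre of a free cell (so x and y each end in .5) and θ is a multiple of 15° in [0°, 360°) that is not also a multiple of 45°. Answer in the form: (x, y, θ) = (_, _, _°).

(x, y, θ) = (1.5, 2.5, 60°)

Enumerate (i+0.5, j+0.5, θ) over the 22 free cells and 16 admissible headings. For each, cast all 4 beams and compare to the given ranges.
  (1.5, 6.5, 285°): beam 1 = 0.5176 ≠ 3.0000 ✗
  (4.5, 6.5, 75°): beam 1 = 0.5176 ≠ 3.0000 ✗
  (2.5, 3.5, 60°): beam 1 = 2.8868 ≠ 3.0000 ✗
  (2.5, 2.5, 240°): beam 1 = 1.0000 ≠ 3.0000 ✗
  …
  (1.5, 2.5, 60°): r_1=3.0000, r_2=3.6235, r_3=0.5176, r_4=0.5774 — all match ✓
No second candidate reproduces the full scan.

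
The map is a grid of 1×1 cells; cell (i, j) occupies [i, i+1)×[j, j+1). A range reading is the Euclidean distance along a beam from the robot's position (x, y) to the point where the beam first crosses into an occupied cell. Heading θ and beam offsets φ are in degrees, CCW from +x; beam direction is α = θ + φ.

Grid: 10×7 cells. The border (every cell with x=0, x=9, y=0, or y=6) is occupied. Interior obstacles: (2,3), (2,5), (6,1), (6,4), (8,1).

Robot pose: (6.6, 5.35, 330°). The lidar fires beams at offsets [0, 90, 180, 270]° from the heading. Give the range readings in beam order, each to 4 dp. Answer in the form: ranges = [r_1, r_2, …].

ranges = [2.7713, 0.7506, 1.3000, 0.4041]

beam 1: φ=0°, α=330°
  direction (0.8660, -0.5000); cell (6,5); t to first gridline: x 0.4619, y 0.7000 (then +1.1547 / +2.0000)
    (7,5) via x @ 0.4619
    (7,4) via y @ 0.7000
    (8,4) via x @ 1.6166
    (8,3) via y @ 2.7000
    (9,3) via x @ 2.7713  # hit
  → r_1 = 2.7713
beam 2: φ=90°, α=60°
  direction (0.5000, 0.8660); cell (6,5); t to first gridline: x 0.8000, y 0.7506 (then +2.0000 / +1.1547)
    (6,6) via y @ 0.7506  # hit
  → r_2 = 0.7506
beam 3: φ=180°, α=150°
  direction (-0.8660, 0.5000); cell (6,5); t to first gridline: x 0.6928, y 1.3000 (then +1.1547 / +2.0000)
    (5,5) via x @ 0.6928
    (5,6) via y @ 1.3000  # hit
  → r_3 = 1.3000
beam 4: φ=270°, α=240°
  direction (-0.5000, -0.8660); cell (6,5); t to first gridline: x 1.2000, y 0.4041 (then +2.0000 / +1.1547)
    (6,4) via y @ 0.4041  # hit
  → r_4 = 0.4041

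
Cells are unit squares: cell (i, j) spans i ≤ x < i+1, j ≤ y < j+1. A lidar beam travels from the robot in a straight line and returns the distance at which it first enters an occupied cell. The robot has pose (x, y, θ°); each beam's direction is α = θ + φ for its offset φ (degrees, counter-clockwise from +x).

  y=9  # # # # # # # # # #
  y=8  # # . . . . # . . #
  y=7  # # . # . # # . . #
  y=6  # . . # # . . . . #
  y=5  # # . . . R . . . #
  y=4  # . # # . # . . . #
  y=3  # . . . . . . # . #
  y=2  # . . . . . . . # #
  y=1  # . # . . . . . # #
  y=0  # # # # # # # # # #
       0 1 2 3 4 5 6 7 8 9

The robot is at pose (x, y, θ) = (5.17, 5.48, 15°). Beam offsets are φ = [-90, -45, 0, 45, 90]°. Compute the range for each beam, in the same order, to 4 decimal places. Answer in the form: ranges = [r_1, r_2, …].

beam 1: φ=-90°, α=285°
  cosα=0.2588 sinα=-0.9659 | (5,5) | tMaxX 3.2069 tMaxY 0.4969 | tΔX 3.8637 tΔY 1.0353
    t=0.4969 [y] (5,4) — stop
  → r_1 = 0.4969
beam 2: φ=-45°, α=330°
  cosα=0.8660 sinα=-0.5000 | (5,5) | tMaxX 0.9584 tMaxY 0.9600 | tΔX 1.1547 tΔY 2.0000
    t=0.9584 [x] (6,5)
    t=0.9600 [y] (6,4)
    t=2.1131 [x] (7,4)
    t=2.9600 [y] (7,3) — stop
  → r_2 = 2.9600
beam 3: φ=0°, α=15°
  cosα=0.9659 sinα=0.2588 | (5,5) | tMaxX 0.8593 tMaxY 2.0091 | tΔX 1.0353 tΔY 3.8637
    t=0.8593 [x] (6,5)
    t=1.8946 [x] (7,5)
    t=2.0091 [y] (7,6)
    t=2.9298 [x] (8,6)
    t=3.9651 [x] (9,6) — stop
  → r_3 = 3.9651
beam 4: φ=45°, α=60°
  cosα=0.5000 sinα=0.8660 | (5,5) | tMaxX 1.6600 tMaxY 0.6004 | tΔX 2.0000 tΔY 1.1547
    t=0.6004 [y] (5,6)
    t=1.6600 [x] (6,6)
    t=1.7551 [y] (6,7) — stop
  → r_4 = 1.7551
beam 5: φ=90°, α=105°
  cosα=-0.2588 sinα=0.9659 | (5,5) | tMaxX 0.6568 tMaxY 0.5383 | tΔX 3.8637 tΔY 1.0353
    t=0.5383 [y] (5,6)
    t=0.6568 [x] (4,6) — stop
  → r_5 = 0.6568

ranges = [0.4969, 2.9600, 3.9651, 1.7551, 0.6568]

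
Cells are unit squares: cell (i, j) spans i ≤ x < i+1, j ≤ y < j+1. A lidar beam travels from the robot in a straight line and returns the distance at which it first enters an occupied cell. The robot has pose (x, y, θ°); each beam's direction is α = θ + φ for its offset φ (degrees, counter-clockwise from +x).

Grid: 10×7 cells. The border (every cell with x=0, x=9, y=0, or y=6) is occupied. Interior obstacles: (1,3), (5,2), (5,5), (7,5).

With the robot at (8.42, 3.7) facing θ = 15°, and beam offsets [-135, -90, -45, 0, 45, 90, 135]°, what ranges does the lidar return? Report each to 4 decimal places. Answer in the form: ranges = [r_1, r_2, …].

ranges = [3.1177, 2.2409, 0.6697, 0.6005, 1.1600, 1.6228, 2.7944]

beam 1: φ=-135°, α=240°
  cosα=-0.5000 sinα=-0.8660 | (8,3) | tMaxX 0.8400 tMaxY 0.8083 | tΔX 2.0000 tΔY 1.1547
    t=0.8083 [y] (8,2)
    t=0.8400 [x] (7,2)
    t=1.9630 [y] (7,1)
    t=2.8400 [x] (6,1)
    t=3.1177 [y] (6,0) — stop
  → r_1 = 3.1177
beam 2: φ=-90°, α=285°
  cosα=0.2588 sinα=-0.9659 | (8,3) | tMaxX 2.2409 tMaxY 0.7247 | tΔX 3.8637 tΔY 1.0353
    t=0.7247 [y] (8,2)
    t=1.7600 [y] (8,1)
    t=2.2409 [x] (9,1) — stop
  → r_2 = 2.2409
beam 3: φ=-45°, α=330°
  cosα=0.8660 sinα=-0.5000 | (8,3) | tMaxX 0.6697 tMaxY 1.4000 | tΔX 1.1547 tΔY 2.0000
    t=0.6697 [x] (9,3) — stop
  → r_3 = 0.6697
beam 4: φ=0°, α=15°
  cosα=0.9659 sinα=0.2588 | (8,3) | tMaxX 0.6005 tMaxY 1.1591 | tΔX 1.0353 tΔY 3.8637
    t=0.6005 [x] (9,3) — stop
  → r_4 = 0.6005
beam 5: φ=45°, α=60°
  cosα=0.5000 sinα=0.8660 | (8,3) | tMaxX 1.1600 tMaxY 0.3464 | tΔX 2.0000 tΔY 1.1547
    t=0.3464 [y] (8,4)
    t=1.1600 [x] (9,4) — stop
  → r_5 = 1.1600
beam 6: φ=90°, α=105°
  cosα=-0.2588 sinα=0.9659 | (8,3) | tMaxX 1.6228 tMaxY 0.3106 | tΔX 3.8637 tΔY 1.0353
    t=0.3106 [y] (8,4)
    t=1.3459 [y] (8,5)
    t=1.6228 [x] (7,5) — stop
  → r_6 = 1.6228
beam 7: φ=135°, α=150°
  cosα=-0.8660 sinα=0.5000 | (8,3) | tMaxX 0.4850 tMaxY 0.6000 | tΔX 1.1547 tΔY 2.0000
    t=0.4850 [x] (7,3)
    t=0.6000 [y] (7,4)
    t=1.6397 [x] (6,4)
    t=2.6000 [y] (6,5)
    t=2.7944 [x] (5,5) — stop
  → r_7 = 2.7944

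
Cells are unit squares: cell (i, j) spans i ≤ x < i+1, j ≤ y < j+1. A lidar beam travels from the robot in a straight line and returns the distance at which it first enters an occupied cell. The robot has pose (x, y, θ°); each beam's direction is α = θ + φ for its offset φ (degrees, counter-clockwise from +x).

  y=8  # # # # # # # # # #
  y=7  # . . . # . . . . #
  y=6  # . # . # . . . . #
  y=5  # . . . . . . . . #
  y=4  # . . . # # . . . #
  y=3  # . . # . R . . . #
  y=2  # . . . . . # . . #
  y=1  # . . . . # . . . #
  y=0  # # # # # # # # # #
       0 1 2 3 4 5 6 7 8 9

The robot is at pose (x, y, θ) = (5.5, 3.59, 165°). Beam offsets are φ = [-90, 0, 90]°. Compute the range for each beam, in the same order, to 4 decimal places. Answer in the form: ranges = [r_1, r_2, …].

ranges = [0.4245, 1.5529, 1.6461]

beam 1: φ=-90°, α=75°
  d=(0.2588,0.9659)  start (5,3)  tX=1.9319 tY=0.4245  stride 1/|dx|=3.8637 1/|dy|=1.0353
    cross y-line → (5,4), t=0.4245 (wall)
  → r_1 = 0.4245
beam 2: φ=0°, α=165°
  d=(-0.9659,0.2588)  start (5,3)  tX=0.5176 tY=1.5841  stride 1/|dx|=1.0353 1/|dy|=3.8637
    cross x-line → (4,3), t=0.5176
    cross x-line → (3,3), t=1.5529 (wall)
  → r_2 = 1.5529
beam 3: φ=90°, α=255°
  d=(-0.2588,-0.9659)  start (5,3)  tX=1.9319 tY=0.6108  stride 1/|dx|=3.8637 1/|dy|=1.0353
    cross y-line → (5,2), t=0.6108
    cross y-line → (5,1), t=1.6461 (wall)
  → r_3 = 1.6461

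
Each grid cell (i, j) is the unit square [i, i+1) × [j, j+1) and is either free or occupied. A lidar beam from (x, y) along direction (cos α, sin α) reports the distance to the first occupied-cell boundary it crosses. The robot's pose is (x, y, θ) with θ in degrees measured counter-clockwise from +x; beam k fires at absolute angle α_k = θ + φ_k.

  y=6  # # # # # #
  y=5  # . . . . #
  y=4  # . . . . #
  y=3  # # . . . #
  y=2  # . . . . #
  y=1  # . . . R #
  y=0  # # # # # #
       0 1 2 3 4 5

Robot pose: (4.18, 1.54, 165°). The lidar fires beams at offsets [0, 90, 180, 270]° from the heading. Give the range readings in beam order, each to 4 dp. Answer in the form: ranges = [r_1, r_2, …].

beam 1: φ=0°, α=165°
  d=(-0.9659,0.2588)  start (4,1)  tX=0.1863 tY=1.7773  stride 1/|dx|=1.0353 1/|dy|=3.8637
    cross x-line → (3,1), t=0.1863
    cross x-line → (2,1), t=1.2216
    cross y-line → (2,2), t=1.7773
    cross x-line → (1,2), t=2.2569
    cross x-line → (0,2), t=3.2922 (wall)
  → r_1 = 3.2922
beam 2: φ=90°, α=255°
  d=(-0.2588,-0.9659)  start (4,1)  tX=0.6955 tY=0.5590  stride 1/|dx|=3.8637 1/|dy|=1.0353
    cross y-line → (4,0), t=0.5590 (wall)
  → r_2 = 0.5590
beam 3: φ=180°, α=345°
  d=(0.9659,-0.2588)  start (4,1)  tX=0.8489 tY=2.0864  stride 1/|dx|=1.0353 1/|dy|=3.8637
    cross x-line → (5,1), t=0.8489 (wall)
  → r_3 = 0.8489
beam 4: φ=270°, α=75°
  d=(0.2588,0.9659)  start (4,1)  tX=3.1682 tY=0.4762  stride 1/|dx|=3.8637 1/|dy|=1.0353
    cross y-line → (4,2), t=0.4762
    cross y-line → (4,3), t=1.5115
    cross y-line → (4,4), t=2.5468
    cross x-line → (5,4), t=3.1682 (wall)
  → r_4 = 3.1682

ranges = [3.2922, 0.5590, 0.8489, 3.1682]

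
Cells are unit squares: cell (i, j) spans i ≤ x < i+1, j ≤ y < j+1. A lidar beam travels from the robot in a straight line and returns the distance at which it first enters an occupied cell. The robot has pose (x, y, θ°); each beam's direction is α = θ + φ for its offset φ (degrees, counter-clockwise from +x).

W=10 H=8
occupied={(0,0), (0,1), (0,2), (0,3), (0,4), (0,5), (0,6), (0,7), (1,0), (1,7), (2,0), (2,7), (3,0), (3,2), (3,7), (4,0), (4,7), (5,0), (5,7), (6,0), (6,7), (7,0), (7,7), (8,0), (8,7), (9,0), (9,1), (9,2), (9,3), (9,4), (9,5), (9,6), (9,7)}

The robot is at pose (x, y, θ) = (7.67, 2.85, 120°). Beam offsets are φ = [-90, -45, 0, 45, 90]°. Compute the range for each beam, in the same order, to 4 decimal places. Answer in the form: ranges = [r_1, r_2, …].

beam 1: φ=-90°, α=30°
  d=(0.8660,0.5000)  start (7,2)  tX=0.3811 tY=0.3000  stride 1/|dx|=1.1547 1/|dy|=2.0000
    cross y-line → (7,3), t=0.3000
    cross x-line → (8,3), t=0.3811
    cross x-line → (9,3), t=1.5358 (wall)
  → r_1 = 1.5358
beam 2: φ=-45°, α=75°
  d=(0.2588,0.9659)  start (7,2)  tX=1.2750 tY=0.1553  stride 1/|dx|=3.8637 1/|dy|=1.0353
    cross y-line → (7,3), t=0.1553
    cross y-line → (7,4), t=1.1906
    cross x-line → (8,4), t=1.2750
    cross y-line → (8,5), t=2.2258
    cross y-line → (8,6), t=3.2611
    cross y-line → (8,7), t=4.2964 (wall)
  → r_2 = 4.2964
beam 3: φ=0°, α=120°
  d=(-0.5000,0.8660)  start (7,2)  tX=1.3400 tY=0.1732  stride 1/|dx|=2.0000 1/|dy|=1.1547
    cross y-line → (7,3), t=0.1732
    cross y-line → (7,4), t=1.3279
    cross x-line → (6,4), t=1.3400
    cross y-line → (6,5), t=2.4826
    cross x-line → (5,5), t=3.3400
    cross y-line → (5,6), t=3.6373
    cross y-line → (5,7), t=4.7920 (wall)
  → r_3 = 4.7920
beam 4: φ=45°, α=165°
  d=(-0.9659,0.2588)  start (7,2)  tX=0.6936 tY=0.5796  stride 1/|dx|=1.0353 1/|dy|=3.8637
    cross y-line → (7,3), t=0.5796
    cross x-line → (6,3), t=0.6936
    cross x-line → (5,3), t=1.7289
    cross x-line → (4,3), t=2.7642
    cross x-line → (3,3), t=3.7995
    cross y-line → (3,4), t=4.4433
    cross x-line → (2,4), t=4.8347
    cross x-line → (1,4), t=5.8700
    cross x-line → (0,4), t=6.9053 (wall)
  → r_4 = 6.9053
beam 5: φ=90°, α=210°
  d=(-0.8660,-0.5000)  start (7,2)  tX=0.7736 tY=1.7000  stride 1/|dx|=1.1547 1/|dy|=2.0000
    cross x-line → (6,2), t=0.7736
    cross y-line → (6,1), t=1.7000
    cross x-line → (5,1), t=1.9283
    cross x-line → (4,1), t=3.0831
    cross y-line → (4,0), t=3.7000 (wall)
  → r_5 = 3.7000

ranges = [1.5358, 4.2964, 4.7920, 6.9053, 3.7000]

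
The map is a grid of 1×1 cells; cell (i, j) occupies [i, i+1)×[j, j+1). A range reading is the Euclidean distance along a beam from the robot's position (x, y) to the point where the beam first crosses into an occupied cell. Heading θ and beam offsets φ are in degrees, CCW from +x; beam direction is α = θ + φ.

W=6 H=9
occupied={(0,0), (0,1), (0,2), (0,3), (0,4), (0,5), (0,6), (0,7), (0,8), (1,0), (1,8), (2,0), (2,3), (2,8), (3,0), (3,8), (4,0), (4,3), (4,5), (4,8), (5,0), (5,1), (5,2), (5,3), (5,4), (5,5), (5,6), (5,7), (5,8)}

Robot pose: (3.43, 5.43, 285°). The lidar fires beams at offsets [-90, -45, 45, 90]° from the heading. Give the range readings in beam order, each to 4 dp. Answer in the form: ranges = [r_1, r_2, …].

beam 1: φ=-90°, α=195°
  direction (-0.9659, -0.2588); cell (3,5); t to first gridline: x 0.4452, y 1.6614 (then +1.0353 / +3.8637)
    (2,5) via x @ 0.4452
    (1,5) via x @ 1.4804
    (1,4) via y @ 1.6614
    (0,4) via x @ 2.5157  # hit
  → r_1 = 2.5157
beam 2: φ=-45°, α=240°
  direction (-0.5000, -0.8660); cell (3,5); t to first gridline: x 0.8600, y 0.4965 (then +2.0000 / +1.1547)
    (3,4) via y @ 0.4965
    (2,4) via x @ 0.8600
    (2,3) via y @ 1.6512  # hit
  → r_2 = 1.6512
beam 3: φ=45°, α=330°
  direction (0.8660, -0.5000); cell (3,5); t to first gridline: x 0.6582, y 0.8600 (then +1.1547 / +2.0000)
    (4,5) via x @ 0.6582  # hit
  → r_3 = 0.6582
beam 4: φ=90°, α=15°
  direction (0.9659, 0.2588); cell (3,5); t to first gridline: x 0.5901, y 2.2023 (then +1.0353 / +3.8637)
    (4,5) via x @ 0.5901  # hit
  → r_4 = 0.5901

ranges = [2.5157, 1.6512, 0.6582, 0.5901]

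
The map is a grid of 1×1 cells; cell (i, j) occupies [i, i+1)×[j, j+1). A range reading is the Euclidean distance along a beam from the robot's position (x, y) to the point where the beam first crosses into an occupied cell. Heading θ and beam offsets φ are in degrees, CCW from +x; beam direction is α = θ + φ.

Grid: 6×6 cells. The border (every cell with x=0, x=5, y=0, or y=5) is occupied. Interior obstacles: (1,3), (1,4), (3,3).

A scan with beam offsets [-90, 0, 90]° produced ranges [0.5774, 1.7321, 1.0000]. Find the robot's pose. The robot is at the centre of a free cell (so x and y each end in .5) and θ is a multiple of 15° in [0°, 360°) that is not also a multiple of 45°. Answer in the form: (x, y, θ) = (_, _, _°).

(x, y, θ) = (4.5, 1.5, 120°)

Candidates: 13 free-cell centres × 16 headings = 208 poses. Raycast each; keep the one whose scan matches to 4 dp.
  (3.5, 4.5, 150°): beam 2 = 1.0000 ≠ 1.7321 ✗
  (2.5, 3.5, 345°): beam 1 = 2.5882 ≠ 0.5774 ✗
  (2.5, 2.5, 345°): beam 1 = 1.5529 ≠ 0.5774 ✗
  …
  (4.5, 1.5, 120°): r_1=0.5774, r_2=1.7321, r_3=1.0000 — all match ✓
Only this pose fits every beam.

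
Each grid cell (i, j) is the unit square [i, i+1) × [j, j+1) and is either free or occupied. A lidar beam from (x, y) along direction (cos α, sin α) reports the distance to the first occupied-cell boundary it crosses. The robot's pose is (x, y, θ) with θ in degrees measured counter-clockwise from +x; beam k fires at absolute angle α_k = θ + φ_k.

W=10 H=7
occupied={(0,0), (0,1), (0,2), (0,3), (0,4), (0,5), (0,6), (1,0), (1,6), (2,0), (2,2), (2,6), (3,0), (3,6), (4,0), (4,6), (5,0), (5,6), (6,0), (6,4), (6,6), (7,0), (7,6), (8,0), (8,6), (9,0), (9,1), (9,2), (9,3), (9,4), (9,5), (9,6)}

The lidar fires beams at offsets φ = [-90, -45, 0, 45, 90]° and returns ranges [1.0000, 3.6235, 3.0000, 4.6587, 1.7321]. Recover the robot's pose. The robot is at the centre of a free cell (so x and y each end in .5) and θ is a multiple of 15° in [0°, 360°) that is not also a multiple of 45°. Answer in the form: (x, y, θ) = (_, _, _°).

The pose lattice has 38·16 = 608 candidates. Test each by forward raycasting.
  (2.5, 3.5, 255°): beam 1 = 1.5529 ≠ 1.0000 ✗
  (4.5, 5.5, 300°): beam 1 = 4.0415 ≠ 1.0000 ✗
  (8.5, 4.5, 30°): beam 2 = 0.5176 ≠ 3.6235 ✗
  (8.5, 1.5, 210°): beam 1 = 3.0000 ≠ 1.0000 ✗
  (3.5, 1.5, 120°): beam 1 = 6.3509 ≠ 1.0000 ✗
  …
  (4.5, 5.5, 240°): r_1=1.0000, r_2=3.6235, r_3=3.0000, r_4=4.6587, r_5=1.7321 — all match ✓
No second candidate reproduces the full scan.

(x, y, θ) = (4.5, 5.5, 240°)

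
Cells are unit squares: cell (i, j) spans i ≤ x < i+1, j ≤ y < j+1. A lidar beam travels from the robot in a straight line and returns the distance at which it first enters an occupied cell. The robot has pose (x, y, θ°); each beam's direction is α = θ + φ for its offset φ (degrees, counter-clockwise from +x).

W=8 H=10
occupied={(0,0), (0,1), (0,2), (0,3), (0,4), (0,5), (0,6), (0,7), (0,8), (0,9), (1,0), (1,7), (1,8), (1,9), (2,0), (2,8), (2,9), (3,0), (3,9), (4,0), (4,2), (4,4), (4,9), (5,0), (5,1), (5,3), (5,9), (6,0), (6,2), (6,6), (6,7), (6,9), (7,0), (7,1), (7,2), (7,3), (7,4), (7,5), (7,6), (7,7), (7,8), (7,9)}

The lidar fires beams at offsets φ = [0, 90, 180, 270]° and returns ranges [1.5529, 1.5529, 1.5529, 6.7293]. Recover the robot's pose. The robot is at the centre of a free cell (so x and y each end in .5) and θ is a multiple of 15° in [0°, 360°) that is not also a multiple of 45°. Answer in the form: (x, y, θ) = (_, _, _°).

The pose lattice has 38·16 = 608 candidates. Test each by forward raycasting.
  (5.5, 4.5, 165°): beam 1 = 0.5176 ≠ 1.5529 ✗
  (1.5, 4.5, 195°): beam 1 = 0.5176 ≠ 1.5529 ✗
  (4.5, 6.5, 345°): beam 2 = 2.5882 ≠ 1.5529 ✗
  (6.5, 8.5, 165°): beam 1 = 1.9319 ≠ 1.5529 ✗
  …
  (2.5, 2.5, 165°): r_1=1.5529, r_2=1.5529, r_3=1.5529, r_4=6.7293 — all match ✓
Unique over the lattice → pose = (2.5, 2.5, 165°).

(x, y, θ) = (2.5, 2.5, 165°)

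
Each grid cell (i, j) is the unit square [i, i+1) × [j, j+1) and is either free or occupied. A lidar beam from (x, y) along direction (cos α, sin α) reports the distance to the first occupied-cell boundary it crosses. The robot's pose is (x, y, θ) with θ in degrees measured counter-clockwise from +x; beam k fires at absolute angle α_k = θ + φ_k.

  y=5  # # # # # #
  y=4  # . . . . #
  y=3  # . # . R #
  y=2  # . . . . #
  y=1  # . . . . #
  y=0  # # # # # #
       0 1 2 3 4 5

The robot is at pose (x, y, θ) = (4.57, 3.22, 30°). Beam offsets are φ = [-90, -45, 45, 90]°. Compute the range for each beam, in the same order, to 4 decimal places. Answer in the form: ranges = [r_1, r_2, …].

ranges = [0.8600, 0.4452, 1.6614, 2.0554]

beam 1: φ=-90°, α=300°
  dir = (cos 300°, sin 300°) = (0.5000, -0.8660); from cell (4,3)
  next x-line at t=0.8600, next y-line at t=0.2540; Δt_x=2.0000, Δt_y=1.1547
    y: enter (4,2) at t=0.2540
    x: enter (5,2) at t=0.8600 ← occupied
  → r_1 = 0.8600
beam 2: φ=-45°, α=345°
  dir = (cos 345°, sin 345°) = (0.9659, -0.2588); from cell (4,3)
  next x-line at t=0.4452, next y-line at t=0.8500; Δt_x=1.0353, Δt_y=3.8637
    x: enter (5,3) at t=0.4452 ← occupied
  → r_2 = 0.4452
beam 3: φ=45°, α=75°
  dir = (cos 75°, sin 75°) = (0.2588, 0.9659); from cell (4,3)
  next x-line at t=1.6614, next y-line at t=0.8075; Δt_x=3.8637, Δt_y=1.0353
    y: enter (4,4) at t=0.8075
    x: enter (5,4) at t=1.6614 ← occupied
  → r_3 = 1.6614
beam 4: φ=90°, α=120°
  dir = (cos 120°, sin 120°) = (-0.5000, 0.8660); from cell (4,3)
  next x-line at t=1.1400, next y-line at t=0.9007; Δt_x=2.0000, Δt_y=1.1547
    y: enter (4,4) at t=0.9007
    x: enter (3,4) at t=1.1400
    y: enter (3,5) at t=2.0554 ← occupied
  → r_4 = 2.0554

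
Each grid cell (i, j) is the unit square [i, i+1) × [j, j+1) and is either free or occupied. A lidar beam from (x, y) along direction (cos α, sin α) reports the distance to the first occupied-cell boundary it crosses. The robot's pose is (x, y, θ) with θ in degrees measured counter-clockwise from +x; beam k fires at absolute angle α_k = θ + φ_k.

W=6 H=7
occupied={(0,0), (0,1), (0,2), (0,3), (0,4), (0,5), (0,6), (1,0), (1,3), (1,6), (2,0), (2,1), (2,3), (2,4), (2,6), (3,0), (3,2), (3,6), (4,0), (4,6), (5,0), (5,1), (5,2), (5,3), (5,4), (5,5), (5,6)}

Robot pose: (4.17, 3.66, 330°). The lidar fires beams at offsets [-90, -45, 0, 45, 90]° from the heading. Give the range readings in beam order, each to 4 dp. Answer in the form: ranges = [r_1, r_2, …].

ranges = [0.7621, 2.7538, 0.9584, 0.8593, 1.6600]

beam 1: φ=-90°, α=240°
  direction (-0.5000, -0.8660); cell (4,3); t to first gridline: x 0.3400, y 0.7621 (then +2.0000 / +1.1547)
    (3,3) via x @ 0.3400
    (3,2) via y @ 0.7621  # hit
  → r_1 = 0.7621
beam 2: φ=-45°, α=285°
  direction (0.2588, -0.9659); cell (4,3); t to first gridline: x 3.2069, y 0.6833 (then +3.8637 / +1.0353)
    (4,2) via y @ 0.6833
    (4,1) via y @ 1.7186
    (4,0) via y @ 2.7538  # hit
  → r_2 = 2.7538
beam 3: φ=0°, α=330°
  direction (0.8660, -0.5000); cell (4,3); t to first gridline: x 0.9584, y 1.3200 (then +1.1547 / +2.0000)
    (5,3) via x @ 0.9584  # hit
  → r_3 = 0.9584
beam 4: φ=45°, α=15°
  direction (0.9659, 0.2588); cell (4,3); t to first gridline: x 0.8593, y 1.3137 (then +1.0353 / +3.8637)
    (5,3) via x @ 0.8593  # hit
  → r_4 = 0.8593
beam 5: φ=90°, α=60°
  direction (0.5000, 0.8660); cell (4,3); t to first gridline: x 1.6600, y 0.3926 (then +2.0000 / +1.1547)
    (4,4) via y @ 0.3926
    (4,5) via y @ 1.5473
    (5,5) via x @ 1.6600  # hit
  → r_5 = 1.6600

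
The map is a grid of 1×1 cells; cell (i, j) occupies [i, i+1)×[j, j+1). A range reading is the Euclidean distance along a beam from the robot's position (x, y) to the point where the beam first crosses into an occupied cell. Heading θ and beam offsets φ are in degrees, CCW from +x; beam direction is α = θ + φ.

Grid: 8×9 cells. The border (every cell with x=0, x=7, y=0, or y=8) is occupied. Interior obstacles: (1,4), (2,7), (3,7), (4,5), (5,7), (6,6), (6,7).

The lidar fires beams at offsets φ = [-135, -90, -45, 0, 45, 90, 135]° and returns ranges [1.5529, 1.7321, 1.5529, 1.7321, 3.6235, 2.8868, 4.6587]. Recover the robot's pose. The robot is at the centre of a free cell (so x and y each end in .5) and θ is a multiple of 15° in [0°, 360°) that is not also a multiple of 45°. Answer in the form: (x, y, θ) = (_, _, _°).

Candidates: 35 free-cell centres × 16 headings = 560 poses. Raycast each; keep the one whose scan matches to 4 dp.
  (4.5, 3.5, 330°): beam 1 = 3.6235 ≠ 1.5529 ✗
  (4.5, 1.5, 285°): beam 1 = 4.0415 ≠ 1.5529 ✗
  (5.5, 1.5, 195°): beam 1 = 3.0000 ≠ 1.5529 ✗
  (5.5, 1.5, 75°): beam 1 = 0.5774 ≠ 1.5529 ✗
  (3.5, 6.5, 105°): beam 1 = 1.0000 ≠ 1.5529 ✗
  …
  (5.5, 2.5, 30°): r_1=1.5529, r_2=1.7321, r_3=1.5529, r_4=1.7321, r_5=3.6235, r_6=2.8868, r_7=4.6587 — all match ✓
No second candidate reproduces the full scan.

(x, y, θ) = (5.5, 2.5, 30°)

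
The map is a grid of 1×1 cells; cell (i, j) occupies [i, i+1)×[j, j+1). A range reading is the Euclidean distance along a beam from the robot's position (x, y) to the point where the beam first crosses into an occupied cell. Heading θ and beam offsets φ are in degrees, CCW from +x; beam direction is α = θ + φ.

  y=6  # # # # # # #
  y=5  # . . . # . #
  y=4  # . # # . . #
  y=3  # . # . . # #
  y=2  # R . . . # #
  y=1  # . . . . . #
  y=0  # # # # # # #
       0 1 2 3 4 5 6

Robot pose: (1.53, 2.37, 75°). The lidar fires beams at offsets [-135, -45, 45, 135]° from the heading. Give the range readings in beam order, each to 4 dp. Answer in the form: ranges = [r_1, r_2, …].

beam 1: φ=-135°, α=300°
  dir = (cos 300°, sin 300°) = (0.5000, -0.8660); from cell (1,2)
  next x-line at t=0.9400, next y-line at t=0.4272; Δt_x=2.0000, Δt_y=1.1547
    y: enter (1,1) at t=0.4272
    x: enter (2,1) at t=0.9400
    y: enter (2,0) at t=1.5819 ← occupied
  → r_1 = 1.5819
beam 2: φ=-45°, α=30°
  dir = (cos 30°, sin 30°) = (0.8660, 0.5000); from cell (1,2)
  next x-line at t=0.5427, next y-line at t=1.2600; Δt_x=1.1547, Δt_y=2.0000
    x: enter (2,2) at t=0.5427
    y: enter (2,3) at t=1.2600 ← occupied
  → r_2 = 1.2600
beam 3: φ=45°, α=120°
  dir = (cos 120°, sin 120°) = (-0.5000, 0.8660); from cell (1,2)
  next x-line at t=1.0600, next y-line at t=0.7275; Δt_x=2.0000, Δt_y=1.1547
    y: enter (1,3) at t=0.7275
    x: enter (0,3) at t=1.0600 ← occupied
  → r_3 = 1.0600
beam 4: φ=135°, α=210°
  dir = (cos 210°, sin 210°) = (-0.8660, -0.5000); from cell (1,2)
  next x-line at t=0.6120, next y-line at t=0.7400; Δt_x=1.1547, Δt_y=2.0000
    x: enter (0,2) at t=0.6120 ← occupied
  → r_4 = 0.6120

ranges = [1.5819, 1.2600, 1.0600, 0.6120]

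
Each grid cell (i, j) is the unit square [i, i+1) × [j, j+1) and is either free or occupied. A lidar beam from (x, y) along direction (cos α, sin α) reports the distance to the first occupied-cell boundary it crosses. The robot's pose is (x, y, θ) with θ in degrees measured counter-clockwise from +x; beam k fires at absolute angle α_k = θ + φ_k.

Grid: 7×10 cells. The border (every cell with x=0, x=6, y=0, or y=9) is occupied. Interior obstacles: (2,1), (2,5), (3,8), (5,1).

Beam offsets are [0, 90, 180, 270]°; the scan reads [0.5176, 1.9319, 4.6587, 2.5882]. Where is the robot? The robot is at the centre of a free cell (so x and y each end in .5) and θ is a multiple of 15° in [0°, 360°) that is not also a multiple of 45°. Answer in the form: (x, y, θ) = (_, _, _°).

Enumerate (i+0.5, j+0.5, θ) over the 36 free cells and 16 admissible headings. For each, cast all 4 beams and compare to the given ranges.
  (5.5, 4.5, 60°): beam 1 = 1.0000 ≠ 0.5176 ✗
  (1.5, 1.5, 255°): beam 2 = 0.5176 ≠ 1.9319 ✗
  (5.5, 3.5, 210°): beam 1 = 3.0000 ≠ 0.5176 ✗
  (2.5, 6.5, 150°): beam 1 = 1.7321 ≠ 0.5176 ✗
  (5.5, 6.5, 345°): beam 4 = 5.6940 ≠ 2.5882 ✗
  …
  (1.5, 6.5, 165°): r_1=0.5176, r_2=1.9319, r_3=4.6587, r_4=2.5882 — all match ✓
Only this pose fits every beam.

(x, y, θ) = (1.5, 6.5, 165°)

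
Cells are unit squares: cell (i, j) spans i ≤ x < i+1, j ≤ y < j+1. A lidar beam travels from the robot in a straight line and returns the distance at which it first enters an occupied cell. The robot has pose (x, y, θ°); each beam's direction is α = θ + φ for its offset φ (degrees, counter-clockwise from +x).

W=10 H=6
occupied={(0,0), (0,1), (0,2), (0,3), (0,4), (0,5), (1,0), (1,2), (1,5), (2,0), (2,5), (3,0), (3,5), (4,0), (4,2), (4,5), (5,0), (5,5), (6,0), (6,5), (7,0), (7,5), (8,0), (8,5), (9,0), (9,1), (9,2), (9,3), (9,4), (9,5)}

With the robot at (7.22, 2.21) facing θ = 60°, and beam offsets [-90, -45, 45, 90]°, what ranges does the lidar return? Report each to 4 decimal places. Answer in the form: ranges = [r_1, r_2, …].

ranges = [2.0554, 1.8428, 2.8884, 5.5800]

beam 1: φ=-90°, α=330°
  d=(0.8660,-0.5000)  start (7,2)  tX=0.9007 tY=0.4200  stride 1/|dx|=1.1547 1/|dy|=2.0000
    cross y-line → (7,1), t=0.4200
    cross x-line → (8,1), t=0.9007
    cross x-line → (9,1), t=2.0554 (wall)
  → r_1 = 2.0554
beam 2: φ=-45°, α=15°
  d=(0.9659,0.2588)  start (7,2)  tX=0.8075 tY=3.0523  stride 1/|dx|=1.0353 1/|dy|=3.8637
    cross x-line → (8,2), t=0.8075
    cross x-line → (9,2), t=1.8428 (wall)
  → r_2 = 1.8428
beam 3: φ=45°, α=105°
  d=(-0.2588,0.9659)  start (7,2)  tX=0.8500 tY=0.8179  stride 1/|dx|=3.8637 1/|dy|=1.0353
    cross y-line → (7,3), t=0.8179
    cross x-line → (6,3), t=0.8500
    cross y-line → (6,4), t=1.8531
    cross y-line → (6,5), t=2.8884 (wall)
  → r_3 = 2.8884
beam 4: φ=90°, α=150°
  d=(-0.8660,0.5000)  start (7,2)  tX=0.2540 tY=1.5800  stride 1/|dx|=1.1547 1/|dy|=2.0000
    cross x-line → (6,2), t=0.2540
    cross x-line → (5,2), t=1.4087
    cross y-line → (5,3), t=1.5800
    cross x-line → (4,3), t=2.5634
    cross y-line → (4,4), t=3.5800
    cross x-line → (3,4), t=3.7181
    cross x-line → (2,4), t=4.8728
    cross y-line → (2,5), t=5.5800 (wall)
  → r_4 = 5.5800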